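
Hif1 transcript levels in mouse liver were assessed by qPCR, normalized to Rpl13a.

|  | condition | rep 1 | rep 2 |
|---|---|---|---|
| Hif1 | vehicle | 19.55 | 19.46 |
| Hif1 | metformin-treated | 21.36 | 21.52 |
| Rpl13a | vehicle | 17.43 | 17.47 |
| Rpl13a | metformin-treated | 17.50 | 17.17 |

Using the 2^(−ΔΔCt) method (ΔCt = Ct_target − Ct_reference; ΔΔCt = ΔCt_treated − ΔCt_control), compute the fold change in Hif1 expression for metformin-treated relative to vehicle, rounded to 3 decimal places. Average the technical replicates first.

0.241

Mean Ct: Hif1 vehicle 19.505; Hif1 metformin-treated 21.440; Rpl13a vehicle 17.450; Rpl13a metformin-treated 17.335
ΔCt(vehicle) = 19.505 − 17.450 = 2.055
ΔCt(metformin-treated) = 21.440 − 17.335 = 4.105
ΔΔCt = 4.105 − 2.055 = 2.050
Fold change = 2^(−2.050) = 0.2415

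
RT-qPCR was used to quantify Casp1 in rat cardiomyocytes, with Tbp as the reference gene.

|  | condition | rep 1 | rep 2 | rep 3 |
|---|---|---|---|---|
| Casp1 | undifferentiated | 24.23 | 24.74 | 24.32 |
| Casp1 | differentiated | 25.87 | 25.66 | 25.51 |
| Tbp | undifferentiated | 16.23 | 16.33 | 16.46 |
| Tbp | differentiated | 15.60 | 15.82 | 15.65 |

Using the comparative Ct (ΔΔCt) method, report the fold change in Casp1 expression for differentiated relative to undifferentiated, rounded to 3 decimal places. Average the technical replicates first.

0.268

Mean Ct: Casp1 undifferentiated 24.430; Casp1 differentiated 25.680; Tbp undifferentiated 16.340; Tbp differentiated 15.690
ΔCt(undifferentiated) = 24.430 − 16.340 = 8.090
ΔCt(differentiated) = 25.680 − 15.690 = 9.990
ΔΔCt = 9.990 − 8.090 = 1.900
Fold change = 2^(−1.900) = 0.2679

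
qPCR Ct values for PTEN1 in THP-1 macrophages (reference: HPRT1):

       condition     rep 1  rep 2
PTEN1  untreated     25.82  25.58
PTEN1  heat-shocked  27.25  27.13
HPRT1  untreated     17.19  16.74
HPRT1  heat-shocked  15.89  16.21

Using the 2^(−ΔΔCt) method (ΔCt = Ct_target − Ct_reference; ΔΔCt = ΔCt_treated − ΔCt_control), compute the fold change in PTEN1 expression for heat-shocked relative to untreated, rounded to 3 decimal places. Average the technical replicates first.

Mean Ct: PTEN1 untreated 25.700; PTEN1 heat-shocked 27.190; HPRT1 untreated 16.965; HPRT1 heat-shocked 16.050
ΔCt(untreated) = 25.700 − 16.965 = 8.735
ΔCt(heat-shocked) = 27.190 − 16.050 = 11.140
ΔΔCt = 11.140 − 8.735 = 2.405
Fold change = 2^(−2.405) = 0.1888

0.189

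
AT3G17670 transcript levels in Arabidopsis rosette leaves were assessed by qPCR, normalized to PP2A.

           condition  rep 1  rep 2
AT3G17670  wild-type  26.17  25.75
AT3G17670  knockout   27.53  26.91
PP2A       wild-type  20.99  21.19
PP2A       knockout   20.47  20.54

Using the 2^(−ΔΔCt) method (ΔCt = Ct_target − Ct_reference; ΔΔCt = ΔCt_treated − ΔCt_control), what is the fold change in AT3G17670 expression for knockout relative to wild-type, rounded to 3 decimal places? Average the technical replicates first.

Mean Ct: AT3G17670 wild-type 25.960; AT3G17670 knockout 27.220; PP2A wild-type 21.090; PP2A knockout 20.505
ΔCt(wild-type) = 25.960 − 21.090 = 4.870
ΔCt(knockout) = 27.220 − 20.505 = 6.715
ΔΔCt = 6.715 − 4.870 = 1.845
Fold change = 2^(−1.845) = 0.2784

0.278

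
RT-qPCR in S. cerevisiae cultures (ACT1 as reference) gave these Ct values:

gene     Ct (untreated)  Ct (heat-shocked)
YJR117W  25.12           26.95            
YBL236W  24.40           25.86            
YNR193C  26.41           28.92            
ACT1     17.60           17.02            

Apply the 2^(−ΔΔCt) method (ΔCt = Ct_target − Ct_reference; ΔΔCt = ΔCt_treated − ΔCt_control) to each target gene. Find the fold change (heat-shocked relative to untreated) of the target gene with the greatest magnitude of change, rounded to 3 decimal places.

YJR117W: ΔΔCt = (26.95−17.02) − (25.12−17.60) = 9.93 − 7.52 = 2.41; fold change = 2^-2.41 = 0.188
YBL236W: ΔΔCt = (25.86−17.02) − (24.40−17.60) = 8.84 − 6.80 = 2.04; fold change = 2^-2.04 = 0.243
YNR193C: ΔΔCt = (28.92−17.02) − (26.41−17.60) = 11.90 − 8.81 = 3.09; fold change = 2^-3.09 = 0.117
YNR193C has the largest |ΔΔCt| = 3.09.

0.117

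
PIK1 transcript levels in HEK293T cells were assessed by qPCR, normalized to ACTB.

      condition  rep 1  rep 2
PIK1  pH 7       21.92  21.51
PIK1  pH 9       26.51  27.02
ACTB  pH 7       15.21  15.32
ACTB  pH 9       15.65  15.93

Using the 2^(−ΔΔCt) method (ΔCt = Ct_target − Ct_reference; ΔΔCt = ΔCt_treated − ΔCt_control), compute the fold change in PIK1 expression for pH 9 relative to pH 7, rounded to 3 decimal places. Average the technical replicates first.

Mean Ct: PIK1 pH 7 21.715; PIK1 pH 9 26.765; ACTB pH 7 15.265; ACTB pH 9 15.790
ΔCt(pH 7) = 21.715 − 15.265 = 6.450
ΔCt(pH 9) = 26.765 − 15.790 = 10.975
ΔΔCt = 10.975 − 6.450 = 4.525
Fold change = 2^(−4.525) = 0.0434

0.043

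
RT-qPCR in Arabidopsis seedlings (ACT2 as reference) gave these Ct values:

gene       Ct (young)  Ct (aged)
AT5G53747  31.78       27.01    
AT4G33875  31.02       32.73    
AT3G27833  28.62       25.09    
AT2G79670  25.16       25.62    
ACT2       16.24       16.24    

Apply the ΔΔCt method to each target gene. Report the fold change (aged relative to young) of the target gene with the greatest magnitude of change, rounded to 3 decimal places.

AT5G53747: ΔΔCt = (27.01−16.24) − (31.78−16.24) = 10.77 − 15.54 = -4.77; fold change = 2^4.77 = 27.284
AT4G33875: ΔΔCt = (32.73−16.24) − (31.02−16.24) = 16.49 − 14.78 = 1.71; fold change = 2^-1.71 = 0.306
AT3G27833: ΔΔCt = (25.09−16.24) − (28.62−16.24) = 8.85 − 12.38 = -3.53; fold change = 2^3.53 = 11.551
AT2G79670: ΔΔCt = (25.62−16.24) − (25.16−16.24) = 9.38 − 8.92 = 0.46; fold change = 2^-0.46 = 0.727
AT5G53747 has the largest |ΔΔCt| = 4.77.

27.284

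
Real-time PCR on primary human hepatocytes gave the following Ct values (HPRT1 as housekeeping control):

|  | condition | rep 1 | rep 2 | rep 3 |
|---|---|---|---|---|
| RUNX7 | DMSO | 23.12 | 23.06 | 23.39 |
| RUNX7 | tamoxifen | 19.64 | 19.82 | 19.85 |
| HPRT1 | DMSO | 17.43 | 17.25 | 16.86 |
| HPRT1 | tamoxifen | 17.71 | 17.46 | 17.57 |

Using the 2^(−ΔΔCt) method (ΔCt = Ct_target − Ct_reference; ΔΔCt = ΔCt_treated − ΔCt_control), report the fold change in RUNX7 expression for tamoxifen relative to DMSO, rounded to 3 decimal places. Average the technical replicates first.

Mean Ct: RUNX7 DMSO 23.190; RUNX7 tamoxifen 19.770; HPRT1 DMSO 17.180; HPRT1 tamoxifen 17.580
ΔCt(DMSO) = 23.190 − 17.180 = 6.010
ΔCt(tamoxifen) = 19.770 − 17.580 = 2.190
ΔΔCt = 2.190 − 6.010 = -3.820
Fold change = 2^(−(-3.820)) = 2^3.820 = 14.1232

14.123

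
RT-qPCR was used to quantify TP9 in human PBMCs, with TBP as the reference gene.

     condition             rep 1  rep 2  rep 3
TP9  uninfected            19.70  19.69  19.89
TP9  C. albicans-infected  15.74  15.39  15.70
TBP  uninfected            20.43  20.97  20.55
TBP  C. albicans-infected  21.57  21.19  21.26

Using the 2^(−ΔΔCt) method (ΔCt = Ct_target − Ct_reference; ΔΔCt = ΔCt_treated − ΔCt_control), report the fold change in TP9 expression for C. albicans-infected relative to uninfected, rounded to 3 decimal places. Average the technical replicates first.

28.641

Mean Ct: TP9 uninfected 19.760; TP9 C. albicans-infected 15.610; TBP uninfected 20.650; TBP C. albicans-infected 21.340
ΔCt(uninfected) = 19.760 − 20.650 = -0.890
ΔCt(C. albicans-infected) = 15.610 − 21.340 = -5.730
ΔΔCt = -5.730 − (-0.890) = -4.840
Fold change = 2^(−(-4.840)) = 2^4.840 = 28.6408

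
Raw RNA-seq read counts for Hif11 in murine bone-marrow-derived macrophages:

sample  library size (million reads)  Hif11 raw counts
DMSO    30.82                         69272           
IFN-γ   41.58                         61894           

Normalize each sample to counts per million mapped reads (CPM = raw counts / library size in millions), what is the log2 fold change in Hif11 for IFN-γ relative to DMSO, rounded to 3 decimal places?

-0.594

CPM(DMSO) = 69272 / 30.82 = 2247.6314
CPM(IFN-γ) = 61894 / 41.58 = 1488.5522
Fold change = 1488.5522 / 2247.6314 = 0.66228
log2(0.66228) = -0.5945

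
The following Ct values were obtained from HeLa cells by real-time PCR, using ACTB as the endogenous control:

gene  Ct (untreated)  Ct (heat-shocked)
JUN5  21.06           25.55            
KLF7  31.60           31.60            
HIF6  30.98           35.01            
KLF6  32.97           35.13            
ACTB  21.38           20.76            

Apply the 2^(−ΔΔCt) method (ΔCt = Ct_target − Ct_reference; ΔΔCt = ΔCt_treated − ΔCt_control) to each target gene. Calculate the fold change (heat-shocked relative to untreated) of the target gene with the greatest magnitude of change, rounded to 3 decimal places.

0.029

JUN5: ΔΔCt = (25.55−20.76) − (21.06−21.38) = 4.79 − (-0.32) = 5.11; fold change = 2^-5.11 = 0.029
KLF7: ΔΔCt = (31.60−20.76) − (31.60−21.38) = 10.84 − 10.22 = 0.62; fold change = 2^-0.62 = 0.651
HIF6: ΔΔCt = (35.01−20.76) − (30.98−21.38) = 14.25 − 9.60 = 4.65; fold change = 2^-4.65 = 0.040
KLF6: ΔΔCt = (35.13−20.76) − (32.97−21.38) = 14.37 − 11.59 = 2.78; fold change = 2^-2.78 = 0.146
JUN5 has the largest |ΔΔCt| = 5.11.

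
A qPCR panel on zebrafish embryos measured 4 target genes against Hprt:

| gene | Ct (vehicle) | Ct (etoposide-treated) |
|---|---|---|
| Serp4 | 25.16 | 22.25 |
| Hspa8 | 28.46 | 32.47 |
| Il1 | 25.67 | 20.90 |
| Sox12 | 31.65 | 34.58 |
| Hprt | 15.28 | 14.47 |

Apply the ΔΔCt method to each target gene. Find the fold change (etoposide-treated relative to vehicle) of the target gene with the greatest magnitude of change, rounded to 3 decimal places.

0.035

Serp4: ΔΔCt = (22.25−14.47) − (25.16−15.28) = 7.78 − 9.88 = -2.10; fold change = 2^2.10 = 4.287
Hspa8: ΔΔCt = (32.47−14.47) − (28.46−15.28) = 18.00 − 13.18 = 4.82; fold change = 2^-4.82 = 0.035
Il1: ΔΔCt = (20.90−14.47) − (25.67−15.28) = 6.43 − 10.39 = -3.96; fold change = 2^3.96 = 15.562
Sox12: ΔΔCt = (34.58−14.47) − (31.65−15.28) = 20.11 − 16.37 = 3.74; fold change = 2^-3.74 = 0.075
Hspa8 has the largest |ΔΔCt| = 4.82.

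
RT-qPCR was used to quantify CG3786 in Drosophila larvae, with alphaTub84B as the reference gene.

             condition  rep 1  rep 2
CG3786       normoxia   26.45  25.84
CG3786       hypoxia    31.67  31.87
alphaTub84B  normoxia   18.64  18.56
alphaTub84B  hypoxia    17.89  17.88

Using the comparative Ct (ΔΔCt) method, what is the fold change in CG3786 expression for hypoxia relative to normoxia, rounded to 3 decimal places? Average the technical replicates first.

Mean Ct: CG3786 normoxia 26.145; CG3786 hypoxia 31.770; alphaTub84B normoxia 18.600; alphaTub84B hypoxia 17.885
ΔCt(normoxia) = 26.145 − 18.600 = 7.545
ΔCt(hypoxia) = 31.770 − 17.885 = 13.885
ΔΔCt = 13.885 − 7.545 = 6.340
Fold change = 2^(−6.340) = 0.0123

0.012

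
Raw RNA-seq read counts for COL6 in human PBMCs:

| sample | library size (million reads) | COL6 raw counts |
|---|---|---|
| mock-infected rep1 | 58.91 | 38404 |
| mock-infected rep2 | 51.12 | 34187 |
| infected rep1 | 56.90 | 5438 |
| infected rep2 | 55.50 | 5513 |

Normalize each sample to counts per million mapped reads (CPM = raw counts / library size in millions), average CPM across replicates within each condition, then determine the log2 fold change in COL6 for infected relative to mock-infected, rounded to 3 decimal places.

-2.760

CPM(mock-infected rep1) = 38404 / 58.91 = 651.9097
CPM(mock-infected rep2) = 34187 / 51.12 = 668.7598
CPM(infected rep1) = 5438 / 56.90 = 95.5712
CPM(infected rep2) = 5513 / 55.50 = 99.3333
mean CPM(mock-infected) = 660.3347; mean CPM(infected) = 97.4523
Fold change = 97.4523 / 660.3347 = 0.14758
log2(0.14758) = -2.7604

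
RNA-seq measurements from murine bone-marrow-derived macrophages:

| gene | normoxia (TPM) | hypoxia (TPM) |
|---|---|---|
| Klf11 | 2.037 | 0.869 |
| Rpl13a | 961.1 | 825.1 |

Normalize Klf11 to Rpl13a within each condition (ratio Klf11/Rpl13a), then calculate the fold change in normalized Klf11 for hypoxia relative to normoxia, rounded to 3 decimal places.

0.497

Klf11/Rpl13a (normoxia) = 2.037 / 961.1 = 0.0021194
Klf11/Rpl13a (hypoxia) = 0.869 / 825.1 = 0.0010532
Fold change = 0.0010532 / 0.0021194 = 0.4969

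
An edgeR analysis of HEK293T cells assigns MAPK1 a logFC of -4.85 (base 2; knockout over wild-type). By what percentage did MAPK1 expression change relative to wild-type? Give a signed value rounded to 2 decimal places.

-96.53%

Fold change = 2^(-4.85) = 0.0347
Percent change = (FC − 1) × 100% = (0.0347 − 1) × 100 = -96.53%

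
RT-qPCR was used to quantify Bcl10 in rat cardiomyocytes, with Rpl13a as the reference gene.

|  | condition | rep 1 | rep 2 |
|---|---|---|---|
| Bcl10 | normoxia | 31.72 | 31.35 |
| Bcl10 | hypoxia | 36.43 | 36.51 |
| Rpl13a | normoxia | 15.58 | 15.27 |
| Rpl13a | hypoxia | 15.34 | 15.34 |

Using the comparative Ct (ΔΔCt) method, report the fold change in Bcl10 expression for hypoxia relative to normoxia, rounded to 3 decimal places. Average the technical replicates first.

Mean Ct: Bcl10 normoxia 31.535; Bcl10 hypoxia 36.470; Rpl13a normoxia 15.425; Rpl13a hypoxia 15.340
ΔCt(normoxia) = 31.535 − 15.425 = 16.110
ΔCt(hypoxia) = 36.470 − 15.340 = 21.130
ΔΔCt = 21.130 − 16.110 = 5.020
Fold change = 2^(−5.020) = 0.0308

0.031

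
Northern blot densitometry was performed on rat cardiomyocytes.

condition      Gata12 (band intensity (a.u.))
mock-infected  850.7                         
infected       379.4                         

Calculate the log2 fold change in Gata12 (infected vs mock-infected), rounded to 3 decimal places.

Fold change = 379.4 / 850.7 = 0.4460
log2(0.4460) = -1.1649

-1.165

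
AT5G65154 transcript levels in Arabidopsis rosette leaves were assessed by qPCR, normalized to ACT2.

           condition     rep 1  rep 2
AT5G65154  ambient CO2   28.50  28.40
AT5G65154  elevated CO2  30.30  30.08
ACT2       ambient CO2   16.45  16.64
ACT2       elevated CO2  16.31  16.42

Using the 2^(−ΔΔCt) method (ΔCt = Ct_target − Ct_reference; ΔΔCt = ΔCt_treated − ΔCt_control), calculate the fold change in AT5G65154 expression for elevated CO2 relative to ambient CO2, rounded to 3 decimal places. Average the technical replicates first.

Mean Ct: AT5G65154 ambient CO2 28.450; AT5G65154 elevated CO2 30.190; ACT2 ambient CO2 16.545; ACT2 elevated CO2 16.365
ΔCt(ambient CO2) = 28.450 − 16.545 = 11.905
ΔCt(elevated CO2) = 30.190 − 16.365 = 13.825
ΔΔCt = 13.825 − 11.905 = 1.920
Fold change = 2^(−1.920) = 0.2643

0.264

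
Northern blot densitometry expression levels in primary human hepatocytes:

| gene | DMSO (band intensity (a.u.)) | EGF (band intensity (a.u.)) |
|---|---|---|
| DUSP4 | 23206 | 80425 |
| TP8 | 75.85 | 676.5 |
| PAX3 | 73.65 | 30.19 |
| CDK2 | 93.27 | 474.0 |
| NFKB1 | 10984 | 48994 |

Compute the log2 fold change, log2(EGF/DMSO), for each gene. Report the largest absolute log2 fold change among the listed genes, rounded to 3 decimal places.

log2(80425/23206) = 1.793  (DUSP4)
log2(676.5/75.85) = 3.157  (TP8)
log2(30.19/73.65) = -1.287  (PAX3)
log2(474.0/93.27) = 2.345  (CDK2)
log2(48994/10984) = 2.157  (NFKB1)
The largest magnitude belongs to TP8.

3.157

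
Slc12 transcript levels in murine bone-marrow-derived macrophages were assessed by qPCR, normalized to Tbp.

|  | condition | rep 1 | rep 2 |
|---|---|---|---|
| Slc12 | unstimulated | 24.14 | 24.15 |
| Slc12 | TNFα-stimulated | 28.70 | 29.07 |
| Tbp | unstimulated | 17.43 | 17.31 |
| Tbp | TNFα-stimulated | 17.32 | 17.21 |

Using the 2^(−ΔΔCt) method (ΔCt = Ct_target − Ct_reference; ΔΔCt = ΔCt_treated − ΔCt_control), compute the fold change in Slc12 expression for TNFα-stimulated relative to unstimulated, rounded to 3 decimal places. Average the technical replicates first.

0.035

Mean Ct: Slc12 unstimulated 24.145; Slc12 TNFα-stimulated 28.885; Tbp unstimulated 17.370; Tbp TNFα-stimulated 17.265
ΔCt(unstimulated) = 24.145 − 17.370 = 6.775
ΔCt(TNFα-stimulated) = 28.885 − 17.265 = 11.620
ΔΔCt = 11.620 − 6.775 = 4.845
Fold change = 2^(−4.845) = 0.0348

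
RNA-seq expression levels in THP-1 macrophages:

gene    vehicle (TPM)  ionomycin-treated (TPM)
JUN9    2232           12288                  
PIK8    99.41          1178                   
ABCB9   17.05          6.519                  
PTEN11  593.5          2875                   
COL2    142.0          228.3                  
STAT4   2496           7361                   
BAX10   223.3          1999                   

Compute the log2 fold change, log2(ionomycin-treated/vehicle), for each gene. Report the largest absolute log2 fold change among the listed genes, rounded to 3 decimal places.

log2(12288/2232) = 2.461  (JUN9)
log2(1178/99.41) = 3.567  (PIK8)
log2(6.519/17.05) = -1.387  (ABCB9)
log2(2875/593.5) = 2.276  (PTEN11)
log2(228.3/142.0) = 0.685  (COL2)
log2(7361/2496) = 1.560  (STAT4)
log2(1999/223.3) = 3.162  (BAX10)
The largest magnitude belongs to PIK8.

3.567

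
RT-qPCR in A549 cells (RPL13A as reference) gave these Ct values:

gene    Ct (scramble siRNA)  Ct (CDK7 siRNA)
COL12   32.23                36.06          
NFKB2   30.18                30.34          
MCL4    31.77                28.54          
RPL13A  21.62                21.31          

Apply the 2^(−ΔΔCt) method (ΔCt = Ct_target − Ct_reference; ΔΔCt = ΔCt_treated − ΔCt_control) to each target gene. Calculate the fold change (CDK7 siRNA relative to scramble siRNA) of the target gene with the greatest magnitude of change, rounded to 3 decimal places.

COL12: ΔΔCt = (36.06−21.31) − (32.23−21.62) = 14.75 − 10.61 = 4.14; fold change = 2^-4.14 = 0.057
NFKB2: ΔΔCt = (30.34−21.31) − (30.18−21.62) = 9.03 − 8.56 = 0.47; fold change = 2^-0.47 = 0.722
MCL4: ΔΔCt = (28.54−21.31) − (31.77−21.62) = 7.23 − 10.15 = -2.92; fold change = 2^2.92 = 7.568
COL12 has the largest |ΔΔCt| = 4.14.

0.057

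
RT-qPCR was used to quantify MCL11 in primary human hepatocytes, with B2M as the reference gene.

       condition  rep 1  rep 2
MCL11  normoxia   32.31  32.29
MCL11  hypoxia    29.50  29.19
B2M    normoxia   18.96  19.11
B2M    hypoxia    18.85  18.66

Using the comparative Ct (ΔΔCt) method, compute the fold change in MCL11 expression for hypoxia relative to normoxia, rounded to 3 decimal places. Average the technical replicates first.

Mean Ct: MCL11 normoxia 32.300; MCL11 hypoxia 29.345; B2M normoxia 19.035; B2M hypoxia 18.755
ΔCt(normoxia) = 32.300 − 19.035 = 13.265
ΔCt(hypoxia) = 29.345 − 18.755 = 10.590
ΔΔCt = 10.590 − 13.265 = -2.675
Fold change = 2^(−(-2.675)) = 2^2.675 = 6.3864

6.386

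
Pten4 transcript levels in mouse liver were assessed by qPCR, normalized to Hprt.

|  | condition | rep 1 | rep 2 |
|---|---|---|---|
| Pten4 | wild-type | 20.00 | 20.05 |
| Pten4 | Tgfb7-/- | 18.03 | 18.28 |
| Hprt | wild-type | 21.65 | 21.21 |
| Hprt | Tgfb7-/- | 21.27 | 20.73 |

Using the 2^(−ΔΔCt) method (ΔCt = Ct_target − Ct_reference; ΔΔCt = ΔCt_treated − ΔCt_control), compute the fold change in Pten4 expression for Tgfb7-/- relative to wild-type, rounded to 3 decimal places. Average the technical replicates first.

2.713

Mean Ct: Pten4 wild-type 20.025; Pten4 Tgfb7-/- 18.155; Hprt wild-type 21.430; Hprt Tgfb7-/- 21.000
ΔCt(wild-type) = 20.025 − 21.430 = -1.405
ΔCt(Tgfb7-/-) = 18.155 − 21.000 = -2.845
ΔΔCt = -2.845 − (-1.405) = -1.440
Fold change = 2^(−(-1.440)) = 2^1.440 = 2.7132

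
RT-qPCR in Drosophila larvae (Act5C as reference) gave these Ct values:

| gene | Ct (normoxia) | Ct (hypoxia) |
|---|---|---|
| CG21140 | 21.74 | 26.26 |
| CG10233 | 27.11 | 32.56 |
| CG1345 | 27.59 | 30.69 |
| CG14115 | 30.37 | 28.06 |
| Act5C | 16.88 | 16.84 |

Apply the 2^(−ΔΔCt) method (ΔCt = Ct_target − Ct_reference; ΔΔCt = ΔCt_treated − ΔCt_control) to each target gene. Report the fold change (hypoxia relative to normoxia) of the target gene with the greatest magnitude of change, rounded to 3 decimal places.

0.022

CG21140: ΔΔCt = (26.26−16.84) − (21.74−16.88) = 9.42 − 4.86 = 4.56; fold change = 2^-4.56 = 0.042
CG10233: ΔΔCt = (32.56−16.84) − (27.11−16.88) = 15.72 − 10.23 = 5.49; fold change = 2^-5.49 = 0.022
CG1345: ΔΔCt = (30.69−16.84) − (27.59−16.88) = 13.85 − 10.71 = 3.14; fold change = 2^-3.14 = 0.113
CG14115: ΔΔCt = (28.06−16.84) − (30.37−16.88) = 11.22 − 13.49 = -2.27; fold change = 2^2.27 = 4.823
CG10233 has the largest |ΔΔCt| = 5.49.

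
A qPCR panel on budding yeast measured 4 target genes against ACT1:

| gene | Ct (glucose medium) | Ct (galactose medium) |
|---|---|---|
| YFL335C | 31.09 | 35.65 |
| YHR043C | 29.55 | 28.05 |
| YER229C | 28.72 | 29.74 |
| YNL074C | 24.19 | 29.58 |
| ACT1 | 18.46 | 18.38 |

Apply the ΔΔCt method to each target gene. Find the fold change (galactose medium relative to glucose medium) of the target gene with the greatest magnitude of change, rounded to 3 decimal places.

YFL335C: ΔΔCt = (35.65−18.38) − (31.09−18.46) = 17.27 − 12.63 = 4.64; fold change = 2^-4.64 = 0.040
YHR043C: ΔΔCt = (28.05−18.38) − (29.55−18.46) = 9.67 − 11.09 = -1.42; fold change = 2^1.42 = 2.676
YER229C: ΔΔCt = (29.74−18.38) − (28.72−18.46) = 11.36 − 10.26 = 1.10; fold change = 2^-1.10 = 0.467
YNL074C: ΔΔCt = (29.58−18.38) − (24.19−18.46) = 11.20 − 5.73 = 5.47; fold change = 2^-5.47 = 0.023
YNL074C has the largest |ΔΔCt| = 5.47.

0.023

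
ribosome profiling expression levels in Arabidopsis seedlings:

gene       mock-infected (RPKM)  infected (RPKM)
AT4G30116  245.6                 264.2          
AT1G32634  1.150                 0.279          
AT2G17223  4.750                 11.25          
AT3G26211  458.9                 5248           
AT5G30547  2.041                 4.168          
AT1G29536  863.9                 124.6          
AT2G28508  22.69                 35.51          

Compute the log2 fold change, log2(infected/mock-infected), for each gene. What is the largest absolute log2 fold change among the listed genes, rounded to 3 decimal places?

log2(264.2/245.6) = 0.105  (AT4G30116)
log2(0.279/1.150) = -2.043  (AT1G32634)
log2(11.25/4.750) = 1.244  (AT2G17223)
log2(5248/458.9) = 3.516  (AT3G26211)
log2(4.168/2.041) = 1.030  (AT5G30547)
log2(124.6/863.9) = -2.794  (AT1G29536)
log2(35.51/22.69) = 0.646  (AT2G28508)
The largest magnitude belongs to AT3G26211.

3.516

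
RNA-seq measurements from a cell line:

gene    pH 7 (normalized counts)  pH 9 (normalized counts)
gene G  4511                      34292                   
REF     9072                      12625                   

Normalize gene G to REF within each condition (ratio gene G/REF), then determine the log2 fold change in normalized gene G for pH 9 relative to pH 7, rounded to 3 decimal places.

2.450

gene G/REF (pH 7) = 4511 / 9072 = 0.49724
gene G/REF (pH 9) = 34292 / 12625 = 2.7162
Fold change = 2.7162 / 0.49724 = 5.4625
log2(5.4625) = 2.4496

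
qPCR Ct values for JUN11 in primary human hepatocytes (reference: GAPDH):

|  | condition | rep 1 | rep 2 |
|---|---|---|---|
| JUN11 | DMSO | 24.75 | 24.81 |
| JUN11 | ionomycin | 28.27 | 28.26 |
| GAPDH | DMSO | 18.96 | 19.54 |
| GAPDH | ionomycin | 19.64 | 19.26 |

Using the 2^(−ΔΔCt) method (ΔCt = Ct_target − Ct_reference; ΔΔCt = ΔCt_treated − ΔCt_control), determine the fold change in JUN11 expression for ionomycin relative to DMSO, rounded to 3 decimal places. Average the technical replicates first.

0.103

Mean Ct: JUN11 DMSO 24.780; JUN11 ionomycin 28.265; GAPDH DMSO 19.250; GAPDH ionomycin 19.450
ΔCt(DMSO) = 24.780 − 19.250 = 5.530
ΔCt(ionomycin) = 28.265 − 19.450 = 8.815
ΔΔCt = 8.815 − 5.530 = 3.285
Fold change = 2^(−3.285) = 0.1026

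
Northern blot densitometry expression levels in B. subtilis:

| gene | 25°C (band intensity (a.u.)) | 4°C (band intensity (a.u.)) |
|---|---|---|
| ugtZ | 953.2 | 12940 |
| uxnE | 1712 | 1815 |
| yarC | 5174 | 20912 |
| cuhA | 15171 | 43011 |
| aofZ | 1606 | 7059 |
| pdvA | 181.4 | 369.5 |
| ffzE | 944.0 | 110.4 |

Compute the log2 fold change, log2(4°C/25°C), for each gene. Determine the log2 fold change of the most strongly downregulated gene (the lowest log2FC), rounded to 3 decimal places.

-3.096

log2(12940/953.2) = 3.763  (ugtZ)
log2(1815/1712) = 0.084  (uxnE)
log2(20912/5174) = 2.015  (yarC)
log2(43011/15171) = 1.503  (cuhA)
log2(7059/1606) = 2.136  (aofZ)
log2(369.5/181.4) = 1.026  (pdvA)
log2(110.4/944.0) = -3.096  (ffzE)
ffzE is most strongly downregulated.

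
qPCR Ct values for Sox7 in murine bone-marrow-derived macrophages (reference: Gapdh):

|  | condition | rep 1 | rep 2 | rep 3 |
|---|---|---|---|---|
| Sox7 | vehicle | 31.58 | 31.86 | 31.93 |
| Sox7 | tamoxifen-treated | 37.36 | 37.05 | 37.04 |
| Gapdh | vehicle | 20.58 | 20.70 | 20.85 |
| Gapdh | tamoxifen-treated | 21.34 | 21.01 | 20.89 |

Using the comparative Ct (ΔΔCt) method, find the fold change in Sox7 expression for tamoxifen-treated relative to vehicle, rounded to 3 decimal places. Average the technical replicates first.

Mean Ct: Sox7 vehicle 31.790; Sox7 tamoxifen-treated 37.150; Gapdh vehicle 20.710; Gapdh tamoxifen-treated 21.080
ΔCt(vehicle) = 31.790 − 20.710 = 11.080
ΔCt(tamoxifen-treated) = 37.150 − 21.080 = 16.070
ΔΔCt = 16.070 − 11.080 = 4.990
Fold change = 2^(−4.990) = 0.0315

0.031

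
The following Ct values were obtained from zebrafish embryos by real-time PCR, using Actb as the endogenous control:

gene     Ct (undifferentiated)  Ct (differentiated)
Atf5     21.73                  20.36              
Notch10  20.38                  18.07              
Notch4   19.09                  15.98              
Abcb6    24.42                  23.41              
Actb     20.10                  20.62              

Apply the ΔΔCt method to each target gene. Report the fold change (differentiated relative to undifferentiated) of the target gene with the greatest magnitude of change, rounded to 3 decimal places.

Atf5: ΔΔCt = (20.36−20.62) − (21.73−20.10) = -0.26 − 1.63 = -1.89; fold change = 2^1.89 = 3.706
Notch10: ΔΔCt = (18.07−20.62) − (20.38−20.10) = -2.55 − 0.28 = -2.83; fold change = 2^2.83 = 7.111
Notch4: ΔΔCt = (15.98−20.62) − (19.09−20.10) = -4.64 − (-1.01) = -3.63; fold change = 2^3.63 = 12.381
Abcb6: ΔΔCt = (23.41−20.62) − (24.42−20.10) = 2.79 − 4.32 = -1.53; fold change = 2^1.53 = 2.888
Notch4 has the largest |ΔΔCt| = 3.63.

12.381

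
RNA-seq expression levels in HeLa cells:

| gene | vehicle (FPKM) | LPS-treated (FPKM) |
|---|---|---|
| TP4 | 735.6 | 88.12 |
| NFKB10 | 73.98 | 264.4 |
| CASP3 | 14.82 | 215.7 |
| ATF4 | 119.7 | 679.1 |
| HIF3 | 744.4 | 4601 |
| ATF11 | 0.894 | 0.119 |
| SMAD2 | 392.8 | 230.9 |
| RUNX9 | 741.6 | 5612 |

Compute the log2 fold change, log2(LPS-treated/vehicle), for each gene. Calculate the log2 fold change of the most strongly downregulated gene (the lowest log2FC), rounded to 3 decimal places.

log2(88.12/735.6) = -3.061  (TP4)
log2(264.4/73.98) = 1.838  (NFKB10)
log2(215.7/14.82) = 3.863  (CASP3)
log2(679.1/119.7) = 2.504  (ATF4)
log2(4601/744.4) = 2.628  (HIF3)
log2(0.119/0.894) = -2.909  (ATF11)
log2(230.9/392.8) = -0.767  (SMAD2)
log2(5612/741.6) = 2.920  (RUNX9)
TP4 is most strongly downregulated.

-3.061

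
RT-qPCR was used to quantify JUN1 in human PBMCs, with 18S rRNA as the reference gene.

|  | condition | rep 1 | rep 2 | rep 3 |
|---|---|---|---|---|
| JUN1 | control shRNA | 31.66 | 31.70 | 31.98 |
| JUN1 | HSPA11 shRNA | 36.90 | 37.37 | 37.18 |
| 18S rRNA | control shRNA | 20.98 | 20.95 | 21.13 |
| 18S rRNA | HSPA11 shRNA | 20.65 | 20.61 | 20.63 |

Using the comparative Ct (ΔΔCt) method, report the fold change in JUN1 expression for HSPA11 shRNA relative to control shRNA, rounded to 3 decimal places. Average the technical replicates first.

0.018

Mean Ct: JUN1 control shRNA 31.780; JUN1 HSPA11 shRNA 37.150; 18S rRNA control shRNA 21.020; 18S rRNA HSPA11 shRNA 20.630
ΔCt(control shRNA) = 31.780 − 21.020 = 10.760
ΔCt(HSPA11 shRNA) = 37.150 − 20.630 = 16.520
ΔΔCt = 16.520 − 10.760 = 5.760
Fold change = 2^(−5.760) = 0.0185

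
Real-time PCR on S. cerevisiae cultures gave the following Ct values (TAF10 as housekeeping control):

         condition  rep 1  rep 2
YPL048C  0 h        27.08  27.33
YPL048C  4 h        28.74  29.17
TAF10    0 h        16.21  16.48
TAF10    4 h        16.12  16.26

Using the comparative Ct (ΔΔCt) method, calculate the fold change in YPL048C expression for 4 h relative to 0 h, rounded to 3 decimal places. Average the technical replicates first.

0.267

Mean Ct: YPL048C 0 h 27.205; YPL048C 4 h 28.955; TAF10 0 h 16.345; TAF10 4 h 16.190
ΔCt(0 h) = 27.205 − 16.345 = 10.860
ΔCt(4 h) = 28.955 − 16.190 = 12.765
ΔΔCt = 12.765 − 10.860 = 1.905
Fold change = 2^(−1.905) = 0.2670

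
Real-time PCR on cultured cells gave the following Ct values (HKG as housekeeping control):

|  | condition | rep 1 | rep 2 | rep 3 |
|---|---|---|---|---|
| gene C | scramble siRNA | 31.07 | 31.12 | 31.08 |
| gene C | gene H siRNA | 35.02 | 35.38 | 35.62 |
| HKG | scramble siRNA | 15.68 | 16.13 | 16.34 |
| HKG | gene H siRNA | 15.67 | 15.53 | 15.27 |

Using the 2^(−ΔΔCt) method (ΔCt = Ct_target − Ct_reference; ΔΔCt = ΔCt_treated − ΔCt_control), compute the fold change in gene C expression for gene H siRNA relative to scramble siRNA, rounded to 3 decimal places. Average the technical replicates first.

Mean Ct: gene C scramble siRNA 31.090; gene C gene H siRNA 35.340; HKG scramble siRNA 16.050; HKG gene H siRNA 15.490
ΔCt(scramble siRNA) = 31.090 − 16.050 = 15.040
ΔCt(gene H siRNA) = 35.340 − 15.490 = 19.850
ΔΔCt = 19.850 − 15.040 = 4.810
Fold change = 2^(−4.810) = 0.0356

0.036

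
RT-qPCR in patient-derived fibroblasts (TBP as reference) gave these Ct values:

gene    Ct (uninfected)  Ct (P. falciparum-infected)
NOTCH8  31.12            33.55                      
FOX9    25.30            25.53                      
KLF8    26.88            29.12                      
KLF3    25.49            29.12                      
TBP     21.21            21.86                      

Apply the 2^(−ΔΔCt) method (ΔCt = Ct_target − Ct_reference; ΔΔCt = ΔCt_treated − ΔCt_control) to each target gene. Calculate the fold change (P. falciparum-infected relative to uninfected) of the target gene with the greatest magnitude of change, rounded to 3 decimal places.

NOTCH8: ΔΔCt = (33.55−21.86) − (31.12−21.21) = 11.69 − 9.91 = 1.78; fold change = 2^-1.78 = 0.291
FOX9: ΔΔCt = (25.53−21.86) − (25.30−21.21) = 3.67 − 4.09 = -0.42; fold change = 2^0.42 = 1.338
KLF8: ΔΔCt = (29.12−21.86) − (26.88−21.21) = 7.26 − 5.67 = 1.59; fold change = 2^-1.59 = 0.332
KLF3: ΔΔCt = (29.12−21.86) − (25.49−21.21) = 7.26 − 4.28 = 2.98; fold change = 2^-2.98 = 0.127
KLF3 has the largest |ΔΔCt| = 2.98.

0.127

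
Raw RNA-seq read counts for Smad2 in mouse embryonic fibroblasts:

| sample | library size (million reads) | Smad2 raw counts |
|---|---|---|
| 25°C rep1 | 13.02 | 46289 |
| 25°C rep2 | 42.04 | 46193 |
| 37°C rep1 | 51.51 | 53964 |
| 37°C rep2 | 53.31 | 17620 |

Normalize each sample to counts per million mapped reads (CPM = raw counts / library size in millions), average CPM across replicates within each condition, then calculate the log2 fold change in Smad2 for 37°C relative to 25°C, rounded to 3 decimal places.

CPM(25°C rep1) = 46289 / 13.02 = 3555.2227
CPM(25°C rep2) = 46193 / 42.04 = 1098.7869
CPM(37°C rep1) = 53964 / 51.51 = 1047.6412
CPM(37°C rep2) = 17620 / 53.31 = 330.5196
mean CPM(25°C) = 2327.0048; mean CPM(37°C) = 689.0804
Fold change = 689.0804 / 2327.0048 = 0.29612
log2(0.29612) = -1.7557

-1.756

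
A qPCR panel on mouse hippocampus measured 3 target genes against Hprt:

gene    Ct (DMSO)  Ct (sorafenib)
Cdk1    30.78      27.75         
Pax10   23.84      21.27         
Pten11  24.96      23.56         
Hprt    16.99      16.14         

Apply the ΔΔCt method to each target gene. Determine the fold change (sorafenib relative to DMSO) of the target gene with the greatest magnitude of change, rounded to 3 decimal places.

Cdk1: ΔΔCt = (27.75−16.14) − (30.78−16.99) = 11.61 − 13.79 = -2.18; fold change = 2^2.18 = 4.532
Pax10: ΔΔCt = (21.27−16.14) − (23.84−16.99) = 5.13 − 6.85 = -1.72; fold change = 2^1.72 = 3.294
Pten11: ΔΔCt = (23.56−16.14) − (24.96−16.99) = 7.42 − 7.97 = -0.55; fold change = 2^0.55 = 1.464
Cdk1 has the largest |ΔΔCt| = 2.18.

4.532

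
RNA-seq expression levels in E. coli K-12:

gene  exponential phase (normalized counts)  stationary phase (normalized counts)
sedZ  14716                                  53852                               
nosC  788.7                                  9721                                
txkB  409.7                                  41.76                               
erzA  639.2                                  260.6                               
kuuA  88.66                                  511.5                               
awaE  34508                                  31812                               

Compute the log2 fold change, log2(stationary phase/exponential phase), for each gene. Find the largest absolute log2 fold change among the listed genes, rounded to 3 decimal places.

3.624

log2(53852/14716) = 1.872  (sedZ)
log2(9721/788.7) = 3.624  (nosC)
log2(41.76/409.7) = -3.294  (txkB)
log2(260.6/639.2) = -1.294  (erzA)
log2(511.5/88.66) = 2.528  (kuuA)
log2(31812/34508) = -0.117  (awaE)
The largest magnitude belongs to nosC.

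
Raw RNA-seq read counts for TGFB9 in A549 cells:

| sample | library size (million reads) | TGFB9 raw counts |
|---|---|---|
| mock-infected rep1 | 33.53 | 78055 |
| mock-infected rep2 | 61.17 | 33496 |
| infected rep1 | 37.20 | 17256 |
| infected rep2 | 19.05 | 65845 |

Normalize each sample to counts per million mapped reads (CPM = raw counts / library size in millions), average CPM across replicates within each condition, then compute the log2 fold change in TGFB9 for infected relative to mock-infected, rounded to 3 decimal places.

CPM(mock-infected rep1) = 78055 / 33.53 = 2327.9153
CPM(mock-infected rep2) = 33496 / 61.17 = 547.5887
CPM(infected rep1) = 17256 / 37.20 = 463.8710
CPM(infected rep2) = 65845 / 19.05 = 3456.4304
mean CPM(mock-infected) = 1437.7520; mean CPM(infected) = 1960.1507
Fold change = 1960.1507 / 1437.7520 = 1.36334
log2(1.36334) = 0.4471

0.447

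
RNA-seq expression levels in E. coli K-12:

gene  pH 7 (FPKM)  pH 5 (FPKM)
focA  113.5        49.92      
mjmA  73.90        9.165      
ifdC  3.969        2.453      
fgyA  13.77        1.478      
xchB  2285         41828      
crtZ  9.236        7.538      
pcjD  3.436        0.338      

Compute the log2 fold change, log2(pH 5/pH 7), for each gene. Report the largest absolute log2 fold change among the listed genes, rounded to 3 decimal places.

4.194

log2(49.92/113.5) = -1.185  (focA)
log2(9.165/73.90) = -3.011  (mjmA)
log2(2.453/3.969) = -0.694  (ifdC)
log2(1.478/13.77) = -3.220  (fgyA)
log2(41828/2285) = 4.194  (xchB)
log2(7.538/9.236) = -0.293  (crtZ)
log2(0.338/3.436) = -3.346  (pcjD)
The largest magnitude belongs to xchB.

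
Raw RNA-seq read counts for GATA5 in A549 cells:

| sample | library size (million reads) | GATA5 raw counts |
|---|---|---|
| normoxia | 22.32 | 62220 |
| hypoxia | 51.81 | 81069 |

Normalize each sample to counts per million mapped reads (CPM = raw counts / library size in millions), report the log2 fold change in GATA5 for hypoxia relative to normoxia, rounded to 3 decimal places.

CPM(normoxia) = 62220 / 22.32 = 2787.6344
CPM(hypoxia) = 81069 / 51.81 = 1564.7365
Fold change = 1564.7365 / 2787.6344 = 0.56131
log2(0.56131) = -0.8331

-0.833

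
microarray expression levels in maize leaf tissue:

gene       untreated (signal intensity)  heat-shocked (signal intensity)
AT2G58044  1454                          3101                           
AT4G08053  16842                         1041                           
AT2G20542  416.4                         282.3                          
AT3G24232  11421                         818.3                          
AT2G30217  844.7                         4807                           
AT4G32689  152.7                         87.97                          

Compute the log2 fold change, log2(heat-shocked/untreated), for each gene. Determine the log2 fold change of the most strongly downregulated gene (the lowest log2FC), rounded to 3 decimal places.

log2(3101/1454) = 1.093  (AT2G58044)
log2(1041/16842) = -4.016  (AT4G08053)
log2(282.3/416.4) = -0.561  (AT2G20542)
log2(818.3/11421) = -3.803  (AT3G24232)
log2(4807/844.7) = 2.509  (AT2G30217)
log2(87.97/152.7) = -0.796  (AT4G32689)
AT4G08053 is most strongly downregulated.

-4.016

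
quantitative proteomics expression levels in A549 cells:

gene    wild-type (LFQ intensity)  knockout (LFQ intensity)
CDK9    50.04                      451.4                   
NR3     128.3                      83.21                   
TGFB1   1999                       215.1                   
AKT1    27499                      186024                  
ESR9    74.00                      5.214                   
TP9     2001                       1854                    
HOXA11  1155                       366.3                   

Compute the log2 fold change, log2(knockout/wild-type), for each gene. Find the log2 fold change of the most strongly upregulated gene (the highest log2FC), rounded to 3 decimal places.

3.173

log2(451.4/50.04) = 3.173  (CDK9)
log2(83.21/128.3) = -0.625  (NR3)
log2(215.1/1999) = -3.216  (TGFB1)
log2(186024/27499) = 2.758  (AKT1)
log2(5.214/74.00) = -3.827  (ESR9)
log2(1854/2001) = -0.110  (TP9)
log2(366.3/1155) = -1.657  (HOXA11)
CDK9 is most strongly upregulated.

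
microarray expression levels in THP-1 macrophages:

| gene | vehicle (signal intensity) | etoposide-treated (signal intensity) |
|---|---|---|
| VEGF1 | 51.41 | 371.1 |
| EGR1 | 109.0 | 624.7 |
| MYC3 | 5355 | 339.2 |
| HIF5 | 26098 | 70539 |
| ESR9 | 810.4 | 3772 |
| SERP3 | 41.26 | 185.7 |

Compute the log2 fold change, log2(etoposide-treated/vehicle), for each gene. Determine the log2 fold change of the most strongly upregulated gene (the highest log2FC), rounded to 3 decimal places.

2.852

log2(371.1/51.41) = 2.852  (VEGF1)
log2(624.7/109.0) = 2.519  (EGR1)
log2(339.2/5355) = -3.981  (MYC3)
log2(70539/26098) = 1.434  (HIF5)
log2(3772/810.4) = 2.219  (ESR9)
log2(185.7/41.26) = 2.170  (SERP3)
VEGF1 is most strongly upregulated.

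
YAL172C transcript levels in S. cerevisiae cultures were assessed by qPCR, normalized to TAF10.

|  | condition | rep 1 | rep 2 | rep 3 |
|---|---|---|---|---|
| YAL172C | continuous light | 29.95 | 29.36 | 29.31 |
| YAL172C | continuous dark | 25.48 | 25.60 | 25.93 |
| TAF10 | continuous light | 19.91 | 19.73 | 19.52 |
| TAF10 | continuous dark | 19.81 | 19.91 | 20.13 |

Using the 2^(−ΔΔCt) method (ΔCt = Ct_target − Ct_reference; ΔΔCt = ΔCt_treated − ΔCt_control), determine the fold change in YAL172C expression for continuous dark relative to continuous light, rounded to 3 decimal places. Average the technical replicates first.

17.148

Mean Ct: YAL172C continuous light 29.540; YAL172C continuous dark 25.670; TAF10 continuous light 19.720; TAF10 continuous dark 19.950
ΔCt(continuous light) = 29.540 − 19.720 = 9.820
ΔCt(continuous dark) = 25.670 − 19.950 = 5.720
ΔΔCt = 5.720 − 9.820 = -4.100
Fold change = 2^(−(-4.100)) = 2^4.100 = 17.1484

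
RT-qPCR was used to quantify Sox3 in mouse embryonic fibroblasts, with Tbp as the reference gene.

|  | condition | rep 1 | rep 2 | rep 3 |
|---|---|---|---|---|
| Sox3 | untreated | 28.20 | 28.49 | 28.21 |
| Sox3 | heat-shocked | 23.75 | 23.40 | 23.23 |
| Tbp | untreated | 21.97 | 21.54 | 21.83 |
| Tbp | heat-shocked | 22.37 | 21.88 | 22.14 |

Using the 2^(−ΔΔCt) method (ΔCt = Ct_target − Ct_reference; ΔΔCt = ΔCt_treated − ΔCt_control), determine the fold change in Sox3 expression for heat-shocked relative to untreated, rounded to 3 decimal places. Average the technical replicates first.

Mean Ct: Sox3 untreated 28.300; Sox3 heat-shocked 23.460; Tbp untreated 21.780; Tbp heat-shocked 22.130
ΔCt(untreated) = 28.300 − 21.780 = 6.520
ΔCt(heat-shocked) = 23.460 − 22.130 = 1.330
ΔΔCt = 1.330 − 6.520 = -5.190
Fold change = 2^(−(-5.190)) = 2^5.190 = 36.5044

36.504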